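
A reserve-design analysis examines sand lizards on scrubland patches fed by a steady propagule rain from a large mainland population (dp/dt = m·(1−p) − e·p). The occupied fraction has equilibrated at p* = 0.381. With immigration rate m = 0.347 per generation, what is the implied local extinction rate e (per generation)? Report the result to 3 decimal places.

At equilibrium m(1−p*) = e·p*, so e = m(1−p*)/p*.
e = 0.347 × 0.6190 / 0.381 = 0.5638.

0.564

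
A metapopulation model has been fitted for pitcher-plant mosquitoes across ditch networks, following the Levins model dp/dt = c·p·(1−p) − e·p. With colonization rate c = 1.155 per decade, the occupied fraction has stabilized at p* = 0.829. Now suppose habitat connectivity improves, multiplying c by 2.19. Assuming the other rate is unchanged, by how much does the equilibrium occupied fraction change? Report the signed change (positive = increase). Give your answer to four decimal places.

0.0929

Balance c(1−p*) = e gives e = 1.155×(1 − 0.82900) = 0.19751.
New p* = 1 − e/c = 1 − 0.19751/2.52945 = 0.92192.
Δp* = 0.92192 − 0.82900 = +0.09292.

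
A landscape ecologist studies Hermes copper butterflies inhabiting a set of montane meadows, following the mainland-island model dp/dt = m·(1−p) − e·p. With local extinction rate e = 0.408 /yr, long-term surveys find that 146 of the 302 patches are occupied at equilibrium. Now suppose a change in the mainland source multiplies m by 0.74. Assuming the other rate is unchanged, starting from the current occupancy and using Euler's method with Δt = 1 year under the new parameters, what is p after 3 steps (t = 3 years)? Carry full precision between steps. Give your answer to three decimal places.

0.411

Observed p* = 146/302 = 0.48344.
Balance m(1−p*) = e·p* gives m = e·p*/(1−p*) = 0.408×0.48344/0.51656 = 0.38185.
Starting from p₀ = 0.48344; update p ← p + (dp/dt)·Δt with the new parameters.
  1  |  dp/dt·Δt = -0.051284  |  p_1 = 0.432160
  2  |  dp/dt·Δt = -0.015869  |  p_2 = 0.416291
  3  |  dp/dt·Δt = -0.004910  |  p_3 = 0.411381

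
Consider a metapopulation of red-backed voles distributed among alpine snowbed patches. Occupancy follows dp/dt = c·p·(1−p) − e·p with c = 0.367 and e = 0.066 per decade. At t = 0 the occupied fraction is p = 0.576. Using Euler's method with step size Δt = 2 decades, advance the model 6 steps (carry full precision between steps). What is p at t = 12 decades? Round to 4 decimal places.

0.8180

Update rule: p ← p + [c·p·(1−p) − e·p]·Δt with Δt = 2.
p: 0.57600 → 0.67923  (Δp = +0.10323)
p: 0.67923 → 0.74949  (Δp = +0.07026)
p: 0.74949 → 0.78837  (Δp = +0.03888)
p: 0.78837 → 0.80677  (Δp = +0.01840)
p: 0.80677 → 0.81470  (Δp = +0.00793)
p: 0.81470 → 0.81797  (Δp = +0.00327)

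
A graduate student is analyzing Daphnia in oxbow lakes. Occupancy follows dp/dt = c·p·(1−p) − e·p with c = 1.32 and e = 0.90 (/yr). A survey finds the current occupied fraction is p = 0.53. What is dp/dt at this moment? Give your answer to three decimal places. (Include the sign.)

-0.148

Colonization term: c·p·(1−p) = 1.32×0.53×0.4700 = 0.32881.
Extinction term: e·p = 0.47700.
dp/dt = 0.32881 − 0.47700 = -0.14819.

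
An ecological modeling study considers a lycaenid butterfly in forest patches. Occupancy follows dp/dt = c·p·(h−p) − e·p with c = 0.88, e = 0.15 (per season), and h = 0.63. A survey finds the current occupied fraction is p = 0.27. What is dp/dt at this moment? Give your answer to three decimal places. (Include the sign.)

Colonization term: c·p·(h−p) = 0.88×0.27×0.3600 = 0.08554.
Extinction term: e·p = 0.04050.
dp/dt = 0.08554 − 0.04050 = 0.04504.

0.045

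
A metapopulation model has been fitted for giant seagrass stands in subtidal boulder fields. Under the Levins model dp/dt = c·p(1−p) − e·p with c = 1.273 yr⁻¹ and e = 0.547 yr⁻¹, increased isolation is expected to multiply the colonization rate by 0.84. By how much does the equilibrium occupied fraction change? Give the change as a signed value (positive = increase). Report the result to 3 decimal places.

-0.082

Before: p* = 1 − 0.547/1.273 = 0.5703.
After the change, c = 1.06932, e = 0.547, so p* = 1 − 0.547/1.06932 = 0.4885.
Δp* = 0.4885 − 0.5703 = -0.0818.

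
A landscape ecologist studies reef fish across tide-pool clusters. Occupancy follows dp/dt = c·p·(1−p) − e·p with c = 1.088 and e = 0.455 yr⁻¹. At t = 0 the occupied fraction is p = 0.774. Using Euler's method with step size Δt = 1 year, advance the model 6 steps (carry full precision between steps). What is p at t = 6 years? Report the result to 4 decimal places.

Update rule: p ← p + [c·p·(1−p) − e·p]·Δt with Δt = 1.
step 1: Δp = -0.16185, p = 0.61215
step 2: Δp = -0.02021, p = 0.59194
step 3: Δp = -0.00653, p = 0.58541
step 4: Δp = -0.00230, p = 0.58311
step 5: Δp = -0.00083, p = 0.58228
step 6: Δp = -0.00030, p = 0.58198

0.5820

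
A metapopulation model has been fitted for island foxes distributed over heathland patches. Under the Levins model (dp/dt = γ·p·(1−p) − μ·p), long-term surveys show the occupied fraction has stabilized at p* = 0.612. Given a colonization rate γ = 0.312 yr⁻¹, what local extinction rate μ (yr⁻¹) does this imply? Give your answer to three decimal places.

At equilibrium γ(1−p*) = μ.
μ = 0.312 × (1 − 0.612) = 0.312 × 0.3880 = 0.1211.

0.121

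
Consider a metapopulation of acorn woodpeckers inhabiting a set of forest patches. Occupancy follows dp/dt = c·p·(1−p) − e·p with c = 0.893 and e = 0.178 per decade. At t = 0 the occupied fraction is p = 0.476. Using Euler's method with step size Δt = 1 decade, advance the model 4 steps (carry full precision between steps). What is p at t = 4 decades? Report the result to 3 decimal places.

0.791

Update rule: p ← p + [c·p·(1−p) − e·p]·Δt with Δt = 1.
step 1: Δp = +0.13801, p = 0.61401
step 2: Δp = +0.10235, p = 0.71636
step 3: Δp = +0.05394, p = 0.77029
step 4: Δp = +0.02090, p = 0.79119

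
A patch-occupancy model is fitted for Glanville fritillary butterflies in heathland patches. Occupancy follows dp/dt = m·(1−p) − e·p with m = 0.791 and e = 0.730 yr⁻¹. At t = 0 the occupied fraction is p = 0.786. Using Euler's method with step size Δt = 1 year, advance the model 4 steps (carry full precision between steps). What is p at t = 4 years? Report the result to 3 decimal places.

0.540

Update rule: p ← p + [m·(1−p) − e·p]·Δt with Δt = 1.
p: 0.78600 → 0.38149  (Δp = -0.40451)
p: 0.38149 → 0.59224  (Δp = +0.21075)
p: 0.59224 → 0.48244  (Δp = -0.10980)
p: 0.48244 → 0.53965  (Δp = +0.05721)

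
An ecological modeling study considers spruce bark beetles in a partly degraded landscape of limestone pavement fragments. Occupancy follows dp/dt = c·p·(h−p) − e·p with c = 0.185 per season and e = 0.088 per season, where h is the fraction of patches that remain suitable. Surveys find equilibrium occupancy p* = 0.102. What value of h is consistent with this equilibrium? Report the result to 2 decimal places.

At equilibrium c(h−p*) = e, so h = p* + e/c.
h = 0.102 + 0.088/0.185 = 0.102 + 0.4757 = 0.5777.

0.58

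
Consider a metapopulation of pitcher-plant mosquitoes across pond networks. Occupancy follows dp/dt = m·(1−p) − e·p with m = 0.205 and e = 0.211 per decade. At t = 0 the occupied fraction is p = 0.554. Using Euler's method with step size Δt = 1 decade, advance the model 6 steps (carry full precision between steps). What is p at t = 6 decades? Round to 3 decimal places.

0.495

Update rule: p ← p + [m·(1−p) − e·p]·Δt with Δt = 1.
  1  |  dp/dt·Δt = -0.025464  |  p_1 = 0.528536
  2  |  dp/dt·Δt = -0.014871  |  p_2 = 0.513665
  3  |  dp/dt·Δt = -0.008685  |  p_3 = 0.504980
  4  |  dp/dt·Δt = -0.005072  |  p_4 = 0.499909
  5  |  dp/dt·Δt = -0.002962  |  p_5 = 0.496947
  6  |  dp/dt·Δt = -0.001730  |  p_6 = 0.495217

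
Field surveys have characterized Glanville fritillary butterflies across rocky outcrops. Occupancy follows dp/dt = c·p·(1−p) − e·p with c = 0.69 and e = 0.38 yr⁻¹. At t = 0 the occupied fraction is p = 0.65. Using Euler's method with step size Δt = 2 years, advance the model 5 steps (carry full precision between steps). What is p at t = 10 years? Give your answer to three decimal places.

Update rule: p ← p + [c·p·(1−p) − e·p]·Δt with Δt = 2.
t = 2: p = 0.65000 + (-0.18005) = 0.46995
t = 4: p = 0.46995 + (-0.01341) = 0.45654
t = 6: p = 0.45654 + (-0.00458) = 0.45196
t = 8: p = 0.45196 + (-0.00168) = 0.45029
t = 10: p = 0.45029 + (-0.00063) = 0.44966

0.450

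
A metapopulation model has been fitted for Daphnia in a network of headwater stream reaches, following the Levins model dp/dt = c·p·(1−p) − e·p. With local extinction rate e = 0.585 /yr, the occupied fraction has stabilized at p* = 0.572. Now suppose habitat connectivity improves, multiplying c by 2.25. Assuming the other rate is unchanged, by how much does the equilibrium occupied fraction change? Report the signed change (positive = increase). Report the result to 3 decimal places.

Balance c(1−p*) = e gives c = e/(1 − 0.57200) = 0.585/0.42800 = 1.36682.
New p* = 1 − e/c = 1 − 0.58500/3.07534 = 0.80978.
Δp* = 0.80978 − 0.57200 = +0.23778.

0.238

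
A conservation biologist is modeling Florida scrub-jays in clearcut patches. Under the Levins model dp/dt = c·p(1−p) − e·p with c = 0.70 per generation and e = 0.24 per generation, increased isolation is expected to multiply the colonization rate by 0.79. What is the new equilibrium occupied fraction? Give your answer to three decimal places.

0.566

Before: p* = 1 − 0.24/0.70 = 0.6571.
After the change, c = 0.553, e = 0.24, so p* = 1 − 0.24/0.553 = 0.5660.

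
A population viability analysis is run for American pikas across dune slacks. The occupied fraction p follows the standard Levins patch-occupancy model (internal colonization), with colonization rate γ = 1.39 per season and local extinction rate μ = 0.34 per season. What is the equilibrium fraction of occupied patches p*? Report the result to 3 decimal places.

0.755

Setting dp/dt = 0 and dividing through by p* gives γ·(1−p*) = μ.
So p* = 1 − μ/γ = 1 − 0.34/1.39 = 1 − 0.2446 = 0.7554.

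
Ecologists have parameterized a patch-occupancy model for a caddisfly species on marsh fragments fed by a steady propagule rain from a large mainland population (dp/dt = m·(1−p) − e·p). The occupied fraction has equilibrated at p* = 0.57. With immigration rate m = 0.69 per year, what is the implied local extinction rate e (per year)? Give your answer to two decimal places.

0.52

At equilibrium m(1−p*) = e·p*, so e = m(1−p*)/p*.
e = 0.69 × 0.4300 / 0.57 = 0.5205.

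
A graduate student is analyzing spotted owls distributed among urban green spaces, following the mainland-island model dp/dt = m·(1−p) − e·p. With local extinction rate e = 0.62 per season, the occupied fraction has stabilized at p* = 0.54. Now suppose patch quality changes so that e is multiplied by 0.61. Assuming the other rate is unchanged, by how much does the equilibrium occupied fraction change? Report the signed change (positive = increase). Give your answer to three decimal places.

0.118

Balance m(1−p*) = e·p* gives m = e·p*/(1−p*) = 0.62×0.54000/0.46000 = 0.72783.
New p* = m/(m+e) = 0.72783/(0.72783+0.37820) = 0.65806.
Δp* = 0.65806 − 0.54000 = +0.11806.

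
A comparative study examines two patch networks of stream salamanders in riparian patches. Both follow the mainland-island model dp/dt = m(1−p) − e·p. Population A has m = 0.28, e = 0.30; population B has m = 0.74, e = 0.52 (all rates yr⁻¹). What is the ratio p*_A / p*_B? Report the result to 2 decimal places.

A: p*_A = m/(m+e) = 0.28/0.5800 = 0.4828.
B: p*_B = 0.74/1.2600 = 0.5873.
p*_A / p*_B = 0.4828/0.5873 = 0.8220.

0.82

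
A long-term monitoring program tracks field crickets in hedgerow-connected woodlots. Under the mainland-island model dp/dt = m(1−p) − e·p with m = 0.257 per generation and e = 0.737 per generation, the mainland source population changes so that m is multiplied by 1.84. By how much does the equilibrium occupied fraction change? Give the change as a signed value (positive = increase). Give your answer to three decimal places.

0.132

Before: p* = 0.257/(0.257+0.737) = 0.2586.
After: m = 0.47288, e = 0.737; p* = 0.47288/1.2099 = 0.3908.
Δp* = 0.3908 − 0.2586 = +0.1323.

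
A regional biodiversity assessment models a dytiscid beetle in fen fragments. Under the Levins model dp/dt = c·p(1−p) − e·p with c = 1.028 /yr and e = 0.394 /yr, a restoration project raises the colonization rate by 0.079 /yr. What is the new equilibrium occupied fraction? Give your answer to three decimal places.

0.644

Before: p* = 1 − 0.394/1.028 = 0.6167.
After the change, c = 1.107, e = 0.394, so p* = 1 − 0.394/1.107 = 0.6441.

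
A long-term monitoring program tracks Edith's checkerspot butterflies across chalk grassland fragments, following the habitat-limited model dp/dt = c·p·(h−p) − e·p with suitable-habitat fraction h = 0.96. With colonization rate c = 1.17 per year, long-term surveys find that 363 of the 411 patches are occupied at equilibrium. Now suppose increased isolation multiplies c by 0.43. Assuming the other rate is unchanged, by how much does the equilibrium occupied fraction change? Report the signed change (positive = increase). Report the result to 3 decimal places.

-0.102

Observed p* = 363/411 = 0.88321.
Balance c(h−p*) = e gives e = 1.17×(0.96 − 0.88321) = 0.08984.
New p* = 0.96 − e/c = 0.96 − 0.08984/0.50310 = 0.78143.
Δp* = 0.78143 − 0.88321 = -0.10178.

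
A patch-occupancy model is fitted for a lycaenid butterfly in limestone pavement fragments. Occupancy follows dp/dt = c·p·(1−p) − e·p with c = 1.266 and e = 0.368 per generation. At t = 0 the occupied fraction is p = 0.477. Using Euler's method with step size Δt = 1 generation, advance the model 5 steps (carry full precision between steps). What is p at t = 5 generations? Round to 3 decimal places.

0.709

Update rule: p ← p + [c·p·(1−p) − e·p]·Δt with Δt = 1.
t = 1: p = 0.47700 + (+0.14029) = 0.61729
t = 2: p = 0.61729 + (+0.07192) = 0.68921
t = 3: p = 0.68921 + (+0.01755) = 0.70676
t = 4: p = 0.70676 + (+0.00229) = 0.70905
t = 5: p = 0.70905 + (+0.00024) = 0.70929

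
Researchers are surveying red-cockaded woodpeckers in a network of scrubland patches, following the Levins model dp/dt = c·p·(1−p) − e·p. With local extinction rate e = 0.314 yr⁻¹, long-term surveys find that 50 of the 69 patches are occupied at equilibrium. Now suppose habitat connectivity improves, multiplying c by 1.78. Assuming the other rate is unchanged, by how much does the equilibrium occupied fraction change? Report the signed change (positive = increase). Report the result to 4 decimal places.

Observed p* = 50/69 = 0.72464.
Balance c(1−p*) = e gives c = e/(1 − 0.72464) = 0.314/0.27536 = 1.14033.
New p* = 1 − e/c = 1 − 0.31400/2.02979 = 0.84530.
Δp* = 0.84530 − 0.72464 = +0.12066.

0.1207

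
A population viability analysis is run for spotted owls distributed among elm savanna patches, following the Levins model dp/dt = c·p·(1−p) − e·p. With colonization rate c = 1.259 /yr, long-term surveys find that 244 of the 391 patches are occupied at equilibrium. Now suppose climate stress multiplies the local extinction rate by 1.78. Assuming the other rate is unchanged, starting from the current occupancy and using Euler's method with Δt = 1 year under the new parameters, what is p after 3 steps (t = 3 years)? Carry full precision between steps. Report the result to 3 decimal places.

0.348

Observed p* = 244/391 = 0.62404.
Balance c(1−p*) = e gives e = 1.259×(1 − 0.62404) = 0.47333.
Starting from p₀ = 0.62404; update p ← p + (dp/dt)·Δt with the new parameters.
t = 1: p = 0.62404 + (-0.23040) = 0.39365
t = 2: p = 0.39365 + (-0.03115) = 0.36250
t = 3: p = 0.36250 + (-0.01447) = 0.34803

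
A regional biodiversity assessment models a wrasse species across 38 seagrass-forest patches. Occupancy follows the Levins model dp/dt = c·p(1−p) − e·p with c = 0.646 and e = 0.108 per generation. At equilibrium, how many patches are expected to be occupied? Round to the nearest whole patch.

p* = 1 − e/c = 1 − 0.108/0.646 = 0.8328.
Expected occupied patches = N × p* = 38 × 0.8328 = 31.65 ≈ 32.

32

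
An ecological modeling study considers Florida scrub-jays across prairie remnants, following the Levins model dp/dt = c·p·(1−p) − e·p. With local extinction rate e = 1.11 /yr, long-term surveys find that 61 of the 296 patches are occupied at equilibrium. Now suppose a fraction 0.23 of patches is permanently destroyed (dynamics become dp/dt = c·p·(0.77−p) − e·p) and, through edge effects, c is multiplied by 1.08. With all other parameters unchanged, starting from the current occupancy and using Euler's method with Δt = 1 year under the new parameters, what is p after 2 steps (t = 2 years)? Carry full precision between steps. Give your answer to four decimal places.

Observed p* = 61/296 = 0.20608.
Balance c(1−p*) = e gives c = e/(1 − 0.20608) = 1.11/0.79392 = 1.39813.
Starting from p₀ = 0.20608; update p ← p + (dp/dt)·Δt with the new parameters.
p: 0.20608 → 0.15281  (Δp = -0.05327)
p: 0.15281 → 0.12560  (Δp = -0.02721)

0.1256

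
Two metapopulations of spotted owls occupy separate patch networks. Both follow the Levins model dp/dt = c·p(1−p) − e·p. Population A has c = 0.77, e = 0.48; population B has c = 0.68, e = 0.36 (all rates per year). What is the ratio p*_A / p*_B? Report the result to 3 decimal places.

A: p*_A = 1 − 0.48/0.77 = 0.3766.
B: p*_B = 1 − 0.36/0.68 = 0.4706.
p*_A / p*_B = 0.3766/0.4706 = 0.8003.

0.800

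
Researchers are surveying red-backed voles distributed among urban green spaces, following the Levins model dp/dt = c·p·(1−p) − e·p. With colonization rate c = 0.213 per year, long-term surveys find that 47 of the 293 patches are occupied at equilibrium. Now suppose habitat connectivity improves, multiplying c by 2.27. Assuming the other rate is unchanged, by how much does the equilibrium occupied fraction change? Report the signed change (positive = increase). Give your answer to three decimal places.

0.470

Observed p* = 47/293 = 0.16041.
Balance c(1−p*) = e gives e = 0.213×(1 − 0.16041) = 0.17883.
New p* = 1 − e/c = 1 − 0.17883/0.48351 = 0.63014.
Δp* = 0.63014 − 0.16041 = +0.46973.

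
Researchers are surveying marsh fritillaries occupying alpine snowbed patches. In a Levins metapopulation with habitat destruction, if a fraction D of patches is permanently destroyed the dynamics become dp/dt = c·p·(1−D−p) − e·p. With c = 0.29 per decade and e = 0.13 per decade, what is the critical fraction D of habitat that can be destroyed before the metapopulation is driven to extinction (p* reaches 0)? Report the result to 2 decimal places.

0.55

The nontrivial equilibrium is p* = (1−D) − e/c; extinction occurs when this hits zero.
So D_crit = 1 − e/c = 1 − 0.13/0.29 = 1 − 0.4483 = 0.5517.
Note this equals the original equilibrium occupancy — the Levins extinction-debt result.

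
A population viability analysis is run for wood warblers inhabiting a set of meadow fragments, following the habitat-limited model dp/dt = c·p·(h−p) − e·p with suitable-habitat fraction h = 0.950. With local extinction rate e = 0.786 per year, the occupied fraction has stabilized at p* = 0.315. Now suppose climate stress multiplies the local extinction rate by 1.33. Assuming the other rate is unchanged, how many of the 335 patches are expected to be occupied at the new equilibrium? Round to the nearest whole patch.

Balance c(h−p*) = e gives c = e/(0.95 − 0.31500) = 0.786/0.63500 = 1.23780.
New p* = 0.95 − e/c = 0.95 − 1.04538/1.23780 = 0.10545.
Expected occupied = 335 × 0.10545 = 35.33 ≈ 35.

35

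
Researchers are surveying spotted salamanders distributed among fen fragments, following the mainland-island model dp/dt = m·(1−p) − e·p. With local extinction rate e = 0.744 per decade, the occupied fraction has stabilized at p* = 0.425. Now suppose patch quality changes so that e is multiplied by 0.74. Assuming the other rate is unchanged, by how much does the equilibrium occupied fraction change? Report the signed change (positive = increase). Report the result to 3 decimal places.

Balance m(1−p*) = e·p* gives m = e·p*/(1−p*) = 0.744×0.42500/0.57500 = 0.54991.
New p* = m/(m+e) = 0.54991/(0.54991+0.55056) = 0.49970.
Δp* = 0.49970 − 0.42500 = +0.07470.

0.075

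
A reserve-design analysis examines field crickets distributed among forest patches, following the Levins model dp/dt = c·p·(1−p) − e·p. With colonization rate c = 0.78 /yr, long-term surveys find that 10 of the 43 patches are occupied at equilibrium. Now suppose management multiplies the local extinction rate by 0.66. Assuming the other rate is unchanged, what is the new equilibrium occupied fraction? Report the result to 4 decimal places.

0.4935

Observed p* = 10/43 = 0.23256.
Balance c(1−p*) = e gives e = 0.78×(1 − 0.23256) = 0.59860.
New p* = 1 − e/c = 1 − 0.39508/0.78000 = 0.49349.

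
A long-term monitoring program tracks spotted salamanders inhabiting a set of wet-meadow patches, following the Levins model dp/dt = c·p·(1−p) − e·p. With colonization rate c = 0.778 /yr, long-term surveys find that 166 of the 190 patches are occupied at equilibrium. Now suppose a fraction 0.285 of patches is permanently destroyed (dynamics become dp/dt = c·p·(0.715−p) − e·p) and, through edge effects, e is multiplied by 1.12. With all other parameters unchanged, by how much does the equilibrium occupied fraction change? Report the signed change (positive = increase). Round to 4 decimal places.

Observed p* = 166/190 = 0.87368.
Balance c(1−p*) = e gives e = 0.778×(1 − 0.87368) = 0.09828.
New p* = 0.715 − e/c = 0.715 − 0.11007/0.77800 = 0.57352.
Δp* = 0.57352 − 0.87368 = -0.30016.

-0.3002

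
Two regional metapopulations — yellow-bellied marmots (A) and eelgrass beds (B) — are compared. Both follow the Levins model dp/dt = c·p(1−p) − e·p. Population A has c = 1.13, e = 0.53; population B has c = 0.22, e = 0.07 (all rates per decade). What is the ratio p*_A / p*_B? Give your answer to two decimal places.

0.78

A: p*_A = 1 − 0.53/1.13 = 0.5310.
B: p*_B = 1 − 0.07/0.22 = 0.6818.
p*_A / p*_B = 0.5310/0.6818 = 0.7788.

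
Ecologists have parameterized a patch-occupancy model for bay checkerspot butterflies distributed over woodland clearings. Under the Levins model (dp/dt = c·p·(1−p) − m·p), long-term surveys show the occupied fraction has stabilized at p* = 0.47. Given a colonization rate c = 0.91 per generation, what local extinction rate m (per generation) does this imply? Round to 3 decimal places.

At equilibrium c(1−p*) = m.
m = 0.91 × (1 − 0.47) = 0.91 × 0.5300 = 0.4823.

0.482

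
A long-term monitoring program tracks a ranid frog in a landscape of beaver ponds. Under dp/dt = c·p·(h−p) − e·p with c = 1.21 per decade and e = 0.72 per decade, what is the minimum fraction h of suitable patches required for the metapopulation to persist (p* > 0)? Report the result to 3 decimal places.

p* = h − e/c is positive only when h > e/c.
h_min = e/c = 0.72/1.21 = 0.5950.

0.595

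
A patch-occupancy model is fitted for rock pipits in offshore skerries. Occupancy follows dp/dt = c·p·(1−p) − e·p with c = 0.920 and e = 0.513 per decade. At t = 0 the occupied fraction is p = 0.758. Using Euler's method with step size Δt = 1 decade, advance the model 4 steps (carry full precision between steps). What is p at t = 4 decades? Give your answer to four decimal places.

Update rule: p ← p + [c·p·(1−p) − e·p]·Δt with Δt = 1.
step 1: Δp = -0.22009, p = 0.53791
step 2: Δp = -0.04727, p = 0.49064
step 3: Δp = -0.02178, p = 0.46886
step 4: Δp = -0.01142, p = 0.45744

0.4574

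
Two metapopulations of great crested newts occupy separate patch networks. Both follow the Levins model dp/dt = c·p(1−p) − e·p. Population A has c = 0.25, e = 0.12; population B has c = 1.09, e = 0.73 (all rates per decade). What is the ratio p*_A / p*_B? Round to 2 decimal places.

A: p*_A = 1 − 0.12/0.25 = 0.5200.
B: p*_B = 1 − 0.73/1.09 = 0.3303.
p*_A / p*_B = 0.5200/0.3303 = 1.5744.

1.57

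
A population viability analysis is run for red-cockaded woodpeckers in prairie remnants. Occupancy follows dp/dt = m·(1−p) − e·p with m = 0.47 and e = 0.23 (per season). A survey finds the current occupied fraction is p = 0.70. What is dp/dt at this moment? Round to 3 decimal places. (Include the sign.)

-0.020

Colonization term: m·(1−p) = 0.47×0.3000 = 0.14100.
Extinction term: e·p = 0.16100.
dp/dt = 0.14100 − 0.16100 = -0.02000.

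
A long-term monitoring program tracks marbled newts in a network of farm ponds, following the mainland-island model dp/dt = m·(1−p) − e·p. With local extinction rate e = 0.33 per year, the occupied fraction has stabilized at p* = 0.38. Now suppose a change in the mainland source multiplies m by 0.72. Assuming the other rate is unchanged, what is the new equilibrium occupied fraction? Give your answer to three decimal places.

Balance m(1−p*) = e·p* gives m = e·p*/(1−p*) = 0.33×0.38000/0.62000 = 0.20226.
New p* = m/(m+e) = 0.14563/(0.14563+0.33000) = 0.30618.

0.306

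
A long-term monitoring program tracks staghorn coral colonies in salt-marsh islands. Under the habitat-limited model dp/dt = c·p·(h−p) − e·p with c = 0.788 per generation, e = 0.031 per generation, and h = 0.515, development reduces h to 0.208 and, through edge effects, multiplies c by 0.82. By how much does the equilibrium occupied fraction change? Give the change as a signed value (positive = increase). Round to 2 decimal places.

-0.32

Before: p* = h − e/c = 0.515 − 0.031/0.788 = 0.515 − 0.0393 = 0.4757.
After: c = 0.64616, e = 0.031, h = 0.208; p* = 0.208 − 0.031/0.64616 = 0.1600.
Δp* = 0.1600 − 0.4757 = -0.3156.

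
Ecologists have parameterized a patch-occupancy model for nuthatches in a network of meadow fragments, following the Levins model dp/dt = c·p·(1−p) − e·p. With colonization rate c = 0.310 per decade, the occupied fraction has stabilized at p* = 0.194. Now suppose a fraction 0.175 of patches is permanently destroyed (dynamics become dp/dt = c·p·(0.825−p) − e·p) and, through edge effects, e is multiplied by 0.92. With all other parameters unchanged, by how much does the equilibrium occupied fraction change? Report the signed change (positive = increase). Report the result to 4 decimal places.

-0.1105

Balance c(1−p*) = e gives e = 0.310×(1 − 0.19400) = 0.24986.
New p* = 0.825 − e/c = 0.825 − 0.22987/0.31000 = 0.08348.
Δp* = 0.08348 − 0.19400 = -0.11052.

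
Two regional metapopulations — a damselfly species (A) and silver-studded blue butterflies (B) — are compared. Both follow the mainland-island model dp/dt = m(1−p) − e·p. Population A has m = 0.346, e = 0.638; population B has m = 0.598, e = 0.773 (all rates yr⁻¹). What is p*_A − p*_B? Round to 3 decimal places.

A: p*_A = m/(m+e) = 0.346/0.9840 = 0.3516.
B: p*_B = 0.598/1.3710 = 0.4362.
p*_A − p*_B = 0.3516 − 0.4362 = -0.0846.

-0.085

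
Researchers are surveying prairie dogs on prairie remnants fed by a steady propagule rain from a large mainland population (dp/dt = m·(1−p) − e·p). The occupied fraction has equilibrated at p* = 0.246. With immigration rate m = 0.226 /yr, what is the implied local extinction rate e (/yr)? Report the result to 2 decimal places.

At equilibrium m(1−p*) = e·p*, so e = m(1−p*)/p*.
e = 0.226 × 0.7540 / 0.246 = 0.6927.

0.69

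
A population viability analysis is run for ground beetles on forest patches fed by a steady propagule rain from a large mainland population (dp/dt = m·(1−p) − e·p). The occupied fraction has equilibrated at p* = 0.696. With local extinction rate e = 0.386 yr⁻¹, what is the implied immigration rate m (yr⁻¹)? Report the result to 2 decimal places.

0.88

At equilibrium m(1−p*) = e·p*, so m = e·p*/(1−p*).
m = 0.386 × 0.696 / 0.3040 = 0.2687/0.3040 = 0.8837.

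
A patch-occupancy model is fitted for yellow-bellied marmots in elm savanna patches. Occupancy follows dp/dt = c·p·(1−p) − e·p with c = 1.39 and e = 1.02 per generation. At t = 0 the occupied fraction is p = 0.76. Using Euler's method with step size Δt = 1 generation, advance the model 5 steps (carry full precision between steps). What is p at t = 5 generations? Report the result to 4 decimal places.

0.2611

Update rule: p ← p + [c·p·(1−p) − e·p]·Δt with Δt = 1.
step 1: Δp = -0.52166, p = 0.23834
step 2: Δp = +0.00923, p = 0.24756
step 3: Δp = +0.00641, p = 0.25397
step 4: Δp = +0.00431, p = 0.25828
step 5: Δp = +0.00284, p = 0.26112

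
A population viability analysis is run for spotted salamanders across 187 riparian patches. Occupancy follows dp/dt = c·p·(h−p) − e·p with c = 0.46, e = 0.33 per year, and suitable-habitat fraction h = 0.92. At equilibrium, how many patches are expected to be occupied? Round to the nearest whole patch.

p* = h − e/c = 0.92 − 0.7174 = 0.2026.
Expected occupied patches = N × p* = 187 × 0.2026 = 37.89 ≈ 38.

38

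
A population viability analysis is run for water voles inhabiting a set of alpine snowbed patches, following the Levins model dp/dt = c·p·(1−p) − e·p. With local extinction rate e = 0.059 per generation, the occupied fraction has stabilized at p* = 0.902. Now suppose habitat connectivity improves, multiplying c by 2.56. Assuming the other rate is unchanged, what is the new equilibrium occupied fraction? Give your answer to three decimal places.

Balance c(1−p*) = e gives c = e/(1 − 0.90200) = 0.059/0.09800 = 0.60204.
New p* = 1 − e/c = 1 − 0.05900/1.54122 = 0.96172.

0.962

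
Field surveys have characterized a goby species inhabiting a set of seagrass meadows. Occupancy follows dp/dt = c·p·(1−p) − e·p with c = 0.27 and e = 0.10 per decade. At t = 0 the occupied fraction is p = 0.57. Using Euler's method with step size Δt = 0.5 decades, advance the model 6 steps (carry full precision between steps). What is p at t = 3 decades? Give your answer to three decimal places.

0.593

Update rule: p ← p + [c·p·(1−p) − e·p]·Δt with Δt = 0.5.
p: 0.57000 → 0.57459  (Δp = +0.00459)
p: 0.57459 → 0.57886  (Δp = +0.00427)
p: 0.57886 → 0.58283  (Δp = +0.00397)
p: 0.58283 → 0.58651  (Δp = +0.00368)
p: 0.58651 → 0.58992  (Δp = +0.00341)
p: 0.58992 → 0.59308  (Δp = +0.00316)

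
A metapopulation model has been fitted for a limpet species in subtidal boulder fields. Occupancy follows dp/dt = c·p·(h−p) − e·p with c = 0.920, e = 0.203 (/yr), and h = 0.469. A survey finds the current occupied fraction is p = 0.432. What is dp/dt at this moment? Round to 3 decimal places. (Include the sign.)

Colonization term: c·p·(h−p) = 0.920×0.432×0.0370 = 0.01471.
Extinction term: e·p = 0.08770.
dp/dt = 0.01471 − 0.08770 = -0.07299.

-0.073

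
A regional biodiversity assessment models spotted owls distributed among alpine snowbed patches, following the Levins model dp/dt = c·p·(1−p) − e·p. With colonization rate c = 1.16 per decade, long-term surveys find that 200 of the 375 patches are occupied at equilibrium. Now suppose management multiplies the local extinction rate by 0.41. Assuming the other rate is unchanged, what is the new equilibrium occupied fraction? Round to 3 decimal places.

Observed p* = 200/375 = 0.53333.
Balance c(1−p*) = e gives e = 1.16×(1 − 0.53333) = 0.54134.
New p* = 1 − e/c = 1 − 0.22195/1.16000 = 0.80866.

0.809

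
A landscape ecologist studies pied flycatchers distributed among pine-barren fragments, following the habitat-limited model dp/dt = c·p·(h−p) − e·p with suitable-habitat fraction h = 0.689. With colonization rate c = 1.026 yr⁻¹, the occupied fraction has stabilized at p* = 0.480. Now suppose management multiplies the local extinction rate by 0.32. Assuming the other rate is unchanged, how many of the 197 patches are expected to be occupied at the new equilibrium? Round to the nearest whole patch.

Balance c(h−p*) = e gives e = 1.026×(0.689 − 0.48000) = 0.21443.
New p* = 0.689 − e/c = 0.689 − 0.06862/1.02600 = 0.62212.
Expected occupied = 197 × 0.62212 = 122.56 ≈ 123.

123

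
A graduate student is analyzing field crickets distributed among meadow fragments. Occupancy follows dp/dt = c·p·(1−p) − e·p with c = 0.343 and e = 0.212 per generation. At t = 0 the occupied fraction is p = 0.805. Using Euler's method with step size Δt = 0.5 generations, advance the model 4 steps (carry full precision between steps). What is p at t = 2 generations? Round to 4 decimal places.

0.6300

Update rule: p ← p + [c·p·(1−p) − e·p]·Δt with Δt = 0.5.
  1  |  dp/dt·Δt = -0.058409  |  p_1 = 0.746591
  2  |  dp/dt·Δt = -0.046692  |  p_2 = 0.699899
  3  |  dp/dt·Δt = -0.038167  |  p_3 = 0.661732
  4  |  dp/dt·Δt = -0.031755  |  p_4 = 0.629977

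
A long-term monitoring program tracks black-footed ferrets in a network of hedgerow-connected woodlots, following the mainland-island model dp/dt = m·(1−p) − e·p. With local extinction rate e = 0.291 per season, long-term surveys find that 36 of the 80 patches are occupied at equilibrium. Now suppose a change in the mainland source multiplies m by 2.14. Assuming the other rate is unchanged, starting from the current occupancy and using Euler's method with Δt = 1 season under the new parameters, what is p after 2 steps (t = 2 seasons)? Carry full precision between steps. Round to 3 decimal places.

0.629

Observed p* = 36/80 = 0.45000.
Balance m(1−p*) = e·p* gives m = e·p*/(1−p*) = 0.291×0.45000/0.55000 = 0.23809.
Starting from p₀ = 0.45000; update p ← p + (dp/dt)·Δt with the new parameters.
  1  |  dp/dt·Δt = +0.149283  |  p_1 = 0.599283
  2  |  dp/dt·Δt = +0.029780  |  p_2 = 0.629063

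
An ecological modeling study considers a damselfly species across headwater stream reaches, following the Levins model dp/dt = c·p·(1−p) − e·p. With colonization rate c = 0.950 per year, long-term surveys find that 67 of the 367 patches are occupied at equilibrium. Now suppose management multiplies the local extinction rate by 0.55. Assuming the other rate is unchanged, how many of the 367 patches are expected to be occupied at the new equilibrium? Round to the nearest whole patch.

202

Observed p* = 67/367 = 0.18256.
Balance c(1−p*) = e gives e = 0.950×(1 − 0.18256) = 0.77657.
New p* = 1 − e/c = 1 − 0.42711/0.95000 = 0.55041.
Expected occupied = 367 × 0.55041 = 202.00 ≈ 202.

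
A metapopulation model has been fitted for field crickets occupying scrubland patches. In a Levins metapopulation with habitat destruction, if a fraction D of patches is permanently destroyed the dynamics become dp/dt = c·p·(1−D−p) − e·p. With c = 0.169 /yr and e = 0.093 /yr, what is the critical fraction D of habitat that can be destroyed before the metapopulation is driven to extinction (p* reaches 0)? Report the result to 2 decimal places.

The nontrivial equilibrium is p* = (1−D) − e/c; extinction occurs when this hits zero.
So D_crit = 1 − e/c = 1 − 0.093/0.169 = 1 − 0.5503 = 0.4497.
This equals the undisturbed p*, a classic result of Lande's extension.

0.45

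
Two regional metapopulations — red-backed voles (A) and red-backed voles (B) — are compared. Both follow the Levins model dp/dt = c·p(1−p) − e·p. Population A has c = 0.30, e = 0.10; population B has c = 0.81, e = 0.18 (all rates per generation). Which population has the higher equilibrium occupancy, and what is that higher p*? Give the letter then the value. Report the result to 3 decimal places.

B, 0.778

A: p*_A = 1 − 0.10/0.30 = 0.6667.
B: p*_B = 1 − 0.18/0.81 = 0.7778.
B is higher at 0.7778.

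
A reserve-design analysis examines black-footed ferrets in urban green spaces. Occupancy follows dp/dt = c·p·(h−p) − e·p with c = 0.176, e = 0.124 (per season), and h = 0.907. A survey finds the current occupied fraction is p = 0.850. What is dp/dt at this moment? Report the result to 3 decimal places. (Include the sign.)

Colonization term: c·p·(h−p) = 0.176×0.850×0.0570 = 0.00853.
Extinction term: e·p = 0.10540.
dp/dt = 0.00853 − 0.10540 = -0.09687.

-0.097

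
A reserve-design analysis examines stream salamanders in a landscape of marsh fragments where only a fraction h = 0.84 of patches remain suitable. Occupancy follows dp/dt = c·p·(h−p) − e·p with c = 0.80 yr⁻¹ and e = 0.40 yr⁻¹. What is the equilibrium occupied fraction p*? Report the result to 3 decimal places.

Setting dp/dt = 0 and dividing by p* gives c·(h−p*) = e.
So p* = h − e/c = 0.84 − 0.40/0.80 = 0.84 − 0.5000 = 0.3400.

0.340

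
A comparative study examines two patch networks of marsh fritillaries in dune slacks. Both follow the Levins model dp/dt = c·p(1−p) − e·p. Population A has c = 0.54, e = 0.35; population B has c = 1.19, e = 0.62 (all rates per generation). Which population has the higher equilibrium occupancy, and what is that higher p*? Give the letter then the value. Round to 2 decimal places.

A: p*_A = 1 − 0.35/0.54 = 0.3519.
B: p*_B = 1 − 0.62/1.19 = 0.4790.
B is higher at 0.4790.

B, 0.48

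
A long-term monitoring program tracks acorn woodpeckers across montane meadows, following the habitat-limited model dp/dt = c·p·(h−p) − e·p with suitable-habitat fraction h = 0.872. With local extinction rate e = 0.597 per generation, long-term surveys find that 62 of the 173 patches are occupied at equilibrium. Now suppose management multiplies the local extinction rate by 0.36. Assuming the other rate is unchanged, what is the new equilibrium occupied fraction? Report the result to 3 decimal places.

0.687

Observed p* = 62/173 = 0.35838.
Balance c(h−p*) = e gives c = e/(0.872 − 0.35838) = 0.597/0.51362 = 1.16234.
New p* = 0.872 − e/c = 0.872 − 0.21492/1.16234 = 0.68710.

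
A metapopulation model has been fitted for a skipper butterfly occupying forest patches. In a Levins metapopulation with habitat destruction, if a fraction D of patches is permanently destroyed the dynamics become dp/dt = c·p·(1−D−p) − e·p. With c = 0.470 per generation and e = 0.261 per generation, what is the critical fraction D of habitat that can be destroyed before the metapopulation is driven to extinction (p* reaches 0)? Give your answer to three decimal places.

0.445

The nontrivial equilibrium is p* = (1−D) − e/c; extinction occurs when this hits zero.
So D_crit = 1 − e/c = 1 − 0.261/0.470 = 1 − 0.5553 = 0.4447.
Note this equals the original equilibrium occupancy — the Levins extinction-debt result.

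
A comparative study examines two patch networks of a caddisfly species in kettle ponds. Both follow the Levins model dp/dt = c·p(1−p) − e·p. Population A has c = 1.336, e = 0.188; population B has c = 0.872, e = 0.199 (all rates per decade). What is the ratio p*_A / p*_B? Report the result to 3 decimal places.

A: p*_A = 1 − 0.188/1.336 = 0.8593.
B: p*_B = 1 − 0.199/0.872 = 0.7718.
p*_A / p*_B = 0.8593/0.7718 = 1.1134.

1.113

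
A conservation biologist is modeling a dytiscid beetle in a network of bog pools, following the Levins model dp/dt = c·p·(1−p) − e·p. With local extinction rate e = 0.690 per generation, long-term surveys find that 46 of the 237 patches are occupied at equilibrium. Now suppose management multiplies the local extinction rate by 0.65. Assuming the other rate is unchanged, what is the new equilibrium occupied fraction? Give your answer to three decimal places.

Observed p* = 46/237 = 0.19409.
Balance c(1−p*) = e gives c = e/(1 − 0.19409) = 0.690/0.80591 = 0.85618.
New p* = 1 − e/c = 1 − 0.44850/0.85618 = 0.47616.

0.476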